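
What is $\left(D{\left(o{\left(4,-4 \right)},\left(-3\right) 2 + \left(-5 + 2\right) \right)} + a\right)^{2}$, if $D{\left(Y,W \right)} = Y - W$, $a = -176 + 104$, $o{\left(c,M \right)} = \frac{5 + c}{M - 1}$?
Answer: $\frac{104976}{25} \approx 4199.0$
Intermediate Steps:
$o{\left(c,M \right)} = \frac{5 + c}{-1 + M}$
$a = -72$
$\left(D{\left(o{\left(4,-4 \right)},\left(-3\right) 2 + \left(-5 + 2\right) \right)} + a\right)^{2} = \left(\left(\frac{5 + 4}{-1 - 4} - \left(\left(-3\right) 2 + \left(-5 + 2\right)\right)\right) - 72\right)^{2} = \left(\left(\frac{1}{-5} \cdot 9 - \left(-6 - 3\right)\right) - 72\right)^{2} = \left(\left(\left(- \frac{1}{5}\right) 9 - -9\right) - 72\right)^{2} = \left(\left(- \frac{9}{5} + 9\right) - 72\right)^{2} = \left(\frac{36}{5} - 72\right)^{2} = \left(- \frac{324}{5}\right)^{2} = \frac{104976}{25}$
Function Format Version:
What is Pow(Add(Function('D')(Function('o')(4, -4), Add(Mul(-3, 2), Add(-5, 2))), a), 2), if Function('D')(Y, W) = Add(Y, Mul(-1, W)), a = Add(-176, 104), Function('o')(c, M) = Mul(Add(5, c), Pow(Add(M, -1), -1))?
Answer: Rational(104976, 25) ≈ 4199.0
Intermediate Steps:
Function('o')(c, M) = Mul(Pow(Add(-1, M), -1), Add(5, c)) (Function('o')(c, M) = Mul(Add(5, c), Pow(Add(-1, M), -1)) = Mul(Pow(Add(-1, M), -1), Add(5, c)))
a = -72
Pow(Add(Function('D')(Function('o')(4, -4), Add(Mul(-3, 2), Add(-5, 2))), a), 2) = Pow(Add(Add(Mul(Pow(Add(-1, -4), -1), Add(5, 4)), Mul(-1, Add(Mul(-3, 2), Add(-5, 2)))), -72), 2) = Pow(Add(Add(Mul(Pow(-5, -1), 9), Mul(-1, Add(-6, -3))), -72), 2) = Pow(Add(Add(Mul(Rational(-1, 5), 9), Mul(-1, -9)), -72), 2) = Pow(Add(Add(Rational(-9, 5), 9), -72), 2) = Pow(Add(Rational(36, 5), -72), 2) = Pow(Rational(-324, 5), 2) = Rational(104976, 25)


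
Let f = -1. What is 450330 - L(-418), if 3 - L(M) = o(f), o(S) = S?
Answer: 450326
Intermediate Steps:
L(M) = 4 (L(M) = 3 - 1*(-1) = 3 + 1 = 4)
450330 - L(-418) = 450330 - 1*4 = 450330 - 4 = 450326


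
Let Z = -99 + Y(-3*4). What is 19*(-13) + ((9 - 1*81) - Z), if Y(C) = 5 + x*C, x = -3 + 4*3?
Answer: -117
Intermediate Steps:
x = 9 (x = -3 + 12 = 9)
Y(C) = 5 + 9*C
Z = -202 (Z = -99 + (5 + 9*(-3*4)) = -99 + (5 + 9*(-12)) = -99 + (5 - 108) = -99 - 103 = -202)
19*(-13) + ((9 - 1*81) - Z) = 19*(-13) + ((9 - 1*81) - 1*(-202)) = -247 + ((9 - 81) + 202) = -247 + (-72 + 202) = -247 + 130 = -117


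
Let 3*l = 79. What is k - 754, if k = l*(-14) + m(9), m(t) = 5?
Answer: -3353/3 ≈ -1117.7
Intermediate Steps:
l = 79/3 (l = (⅓)*79 = 79/3 ≈ 26.333)
k = -1091/3 (k = (79/3)*(-14) + 5 = -1106/3 + 5 = -1091/3 ≈ -363.67)
k - 754 = -1091/3 - 754 = -3353/3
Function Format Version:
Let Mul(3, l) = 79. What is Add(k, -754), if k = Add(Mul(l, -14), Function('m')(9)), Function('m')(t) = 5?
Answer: Rational(-3353, 3) ≈ -1117.7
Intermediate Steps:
l = Rational(79, 3) (l = Mul(Rational(1, 3), 79) = Rational(79, 3) ≈ 26.333)
k = Rational(-1091, 3) (k = Add(Mul(Rational(79, 3), -14), 5) = Add(Rational(-1106, 3), 5) = Rational(-1091, 3) ≈ -363.67)
Add(k, -754) = Add(Rational(-1091, 3), -754) = Rational(-3353, 3)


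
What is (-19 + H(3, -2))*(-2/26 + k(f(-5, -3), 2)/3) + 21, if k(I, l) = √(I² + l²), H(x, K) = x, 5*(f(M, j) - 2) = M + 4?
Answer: 289/13 - 16*√181/15 ≈ 7.8802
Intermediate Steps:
f(M, j) = 14/5 + M/5 (f(M, j) = 2 + (M + 4)/5 = 2 + (4 + M)/5 = 2 + (⅘ + M/5) = 14/5 + M/5)
(-19 + H(3, -2))*(-2/26 + k(f(-5, -3), 2)/3) + 21 = (-19 + 3)*(-2/26 + √((14/5 + (⅕)*(-5))² + 2²)/3) + 21 = -16*(-2*1/26 + √((14/5 - 1)² + 4)*(⅓)) + 21 = -16*(-1/13 + √((9/5)² + 4)*(⅓)) + 21 = -16*(-1/13 + √(81/25 + 4)*(⅓)) + 21 = -16*(-1/13 + √(181/25)*(⅓)) + 21 = -16*(-1/13 + (√181/5)*(⅓)) + 21 = -16*(-1/13 + √181/15) + 21 = (16/13 - 16*√181/15) + 21 = 289/13 - 16*√181/15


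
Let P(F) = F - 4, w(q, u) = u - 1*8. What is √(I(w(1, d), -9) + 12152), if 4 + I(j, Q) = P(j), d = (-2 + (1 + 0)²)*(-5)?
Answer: 3*√1349 ≈ 110.19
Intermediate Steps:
d = 5 (d = (-2 + 1²)*(-5) = (-2 + 1)*(-5) = -1*(-5) = 5)
w(q, u) = -8 + u (w(q, u) = u - 8 = -8 + u)
P(F) = -4 + F
I(j, Q) = -8 + j (I(j, Q) = -4 + (-4 + j) = -8 + j)
√(I(w(1, d), -9) + 12152) = √((-8 + (-8 + 5)) + 12152) = √((-8 - 3) + 12152) = √(-11 + 12152) = √12141 = 3*√1349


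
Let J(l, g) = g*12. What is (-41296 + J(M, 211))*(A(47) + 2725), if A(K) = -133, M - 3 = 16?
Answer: -100476288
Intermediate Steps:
M = 19 (M = 3 + 16 = 19)
J(l, g) = 12*g
(-41296 + J(M, 211))*(A(47) + 2725) = (-41296 + 12*211)*(-133 + 2725) = (-41296 + 2532)*2592 = -38764*2592 = -100476288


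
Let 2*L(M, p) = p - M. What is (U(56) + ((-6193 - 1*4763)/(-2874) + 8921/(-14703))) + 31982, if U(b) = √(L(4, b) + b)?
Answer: 225263389253/7042737 + √82 ≈ 31994.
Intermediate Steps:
L(M, p) = p/2 - M/2 (L(M, p) = (p - M)/2 = p/2 - M/2)
U(b) = √(-2 + 3*b/2) (U(b) = √((b/2 - ½*4) + b) = √((b/2 - 2) + b) = √((-2 + b/2) + b) = √(-2 + 3*b/2))
(U(56) + ((-6193 - 1*4763)/(-2874) + 8921/(-14703))) + 31982 = (√(-8 + 6*56)/2 + ((-6193 - 1*4763)/(-2874) + 8921/(-14703))) + 31982 = (√(-8 + 336)/2 + ((-6193 - 4763)*(-1/2874) + 8921*(-1/14703))) + 31982 = (√328/2 + (-10956*(-1/2874) - 8921/14703)) + 31982 = ((2*√82)/2 + (1826/479 - 8921/14703)) + 31982 = (√82 + 22574519/7042737) + 31982 = (22574519/7042737 + √82) + 31982 = 225263389253/7042737 + √82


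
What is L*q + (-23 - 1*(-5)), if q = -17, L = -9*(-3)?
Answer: -477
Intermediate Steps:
L = 27
L*q + (-23 - 1*(-5)) = 27*(-17) + (-23 - 1*(-5)) = -459 + (-23 + 5) = -459 - 18 = -477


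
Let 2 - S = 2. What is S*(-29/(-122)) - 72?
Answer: -72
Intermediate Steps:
S = 0 (S = 2 - 1*2 = 2 - 2 = 0)
S*(-29/(-122)) - 72 = 0*(-29/(-122)) - 72 = 0*(-29*(-1/122)) - 72 = 0*(29/122) - 72 = 0 - 72 = -72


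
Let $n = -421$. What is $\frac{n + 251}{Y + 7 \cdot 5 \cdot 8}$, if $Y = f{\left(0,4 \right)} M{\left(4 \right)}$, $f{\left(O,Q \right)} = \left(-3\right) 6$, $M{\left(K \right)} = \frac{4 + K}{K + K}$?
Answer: $- \frac{85}{131} \approx -0.64886$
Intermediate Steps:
$M{\left(K \right)} = \frac{4 + K}{2 K}$
$f{\left(O,Q \right)} = -18$
$Y = -18$ ($Y = - 18 \frac{4 + 4}{2 \cdot 4} = - 18 \cdot \frac{1}{2} \cdot \frac{1}{4} \cdot 8 = \left(-18\right) 1 = -18$)
$\frac{n + 251}{Y + 7 \cdot 5 \cdot 8} = \frac{-421 + 251}{-18 + 7 \cdot 5 \cdot 8} = - \frac{170}{-18 + 35 \cdot 8} = - \frac{170}{-18 + 280} = - \frac{170}{262} = \left(-170\right) \frac{1}{262} = - \frac{85}{131}$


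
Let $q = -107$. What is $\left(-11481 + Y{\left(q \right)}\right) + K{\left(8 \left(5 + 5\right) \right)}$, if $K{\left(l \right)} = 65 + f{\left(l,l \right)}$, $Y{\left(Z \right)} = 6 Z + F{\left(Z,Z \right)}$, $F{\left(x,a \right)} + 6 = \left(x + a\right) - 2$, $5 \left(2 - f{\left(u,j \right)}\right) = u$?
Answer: $-12294$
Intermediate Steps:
$f{\left(u,j \right)} = 2 - \frac{u}{5}$
$F{\left(x,a \right)} = -8 + a + x$ ($F{\left(x,a \right)} = -6 - \left(2 - a - x\right) = -6 + \left(-2 + a + x\right) = -8 + a + x$)
$Y{\left(Z \right)} = -8 + 8 Z$ ($Y{\left(Z \right)} = 6 Z + \left(-8 + Z + Z\right) = 6 Z + \left(-8 + 2 Z\right) = -8 + 8 Z$)
$K{\left(l \right)} = 67 - \frac{l}{5}$ ($K{\left(l \right)} = 65 - \left(-2 + \frac{l}{5}\right) = 67 - \frac{l}{5}$)
$\left(-11481 + Y{\left(q \right)}\right) + K{\left(8 \left(5 + 5\right) \right)} = \left(-11481 + \left(-8 + 8 \left(-107\right)\right)\right) + \left(67 - \frac{8 \left(5 + 5\right)}{5}\right) = \left(-11481 - 864\right) + \left(67 - \frac{8 \cdot 10}{5}\right) = \left(-11481 - 864\right) + \left(67 - 16\right) = -12345 + \left(67 - 16\right) = -12345 + 51 = -12294$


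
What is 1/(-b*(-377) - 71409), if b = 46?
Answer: -1/54067 ≈ -1.8496e-5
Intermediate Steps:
1/(-b*(-377) - 71409) = 1/(-46*(-377) - 71409) = 1/(-1*(-17342) - 71409) = 1/(17342 - 71409) = 1/(-54067) = -1/54067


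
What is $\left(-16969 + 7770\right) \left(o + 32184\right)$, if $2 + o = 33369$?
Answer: $-603003649$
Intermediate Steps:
$o = 33367$ ($o = -2 + 33369 = 33367$)
$\left(-16969 + 7770\right) \left(o + 32184\right) = \left(-16969 + 7770\right) \left(33367 + 32184\right) = \left(-9199\right) 65551 = -603003649$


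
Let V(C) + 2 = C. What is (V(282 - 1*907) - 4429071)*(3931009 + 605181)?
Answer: -20093951770620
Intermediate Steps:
V(C) = -2 + C
(V(282 - 1*907) - 4429071)*(3931009 + 605181) = ((-2 + (282 - 1*907)) - 4429071)*(3931009 + 605181) = ((-2 + (282 - 907)) - 4429071)*4536190 = ((-2 - 625) - 4429071)*4536190 = (-627 - 4429071)*4536190 = -4429698*4536190 = -20093951770620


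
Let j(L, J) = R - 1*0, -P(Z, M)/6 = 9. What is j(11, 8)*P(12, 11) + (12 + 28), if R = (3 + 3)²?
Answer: -1904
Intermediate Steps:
R = 36 (R = 6² = 36)
P(Z, M) = -54 (P(Z, M) = -6*9 = -54)
j(L, J) = 36 (j(L, J) = 36 - 1*0 = 36 + 0 = 36)
j(11, 8)*P(12, 11) + (12 + 28) = 36*(-54) + (12 + 28) = -1944 + 40 = -1904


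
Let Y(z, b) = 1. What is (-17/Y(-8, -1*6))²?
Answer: 289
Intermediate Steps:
(-17/Y(-8, -1*6))² = (-17/1)² = (-17*1)² = (-17)² = 289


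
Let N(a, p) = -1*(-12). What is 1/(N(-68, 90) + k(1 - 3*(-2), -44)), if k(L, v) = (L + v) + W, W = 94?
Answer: 1/69 ≈ 0.014493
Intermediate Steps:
N(a, p) = 12
k(L, v) = 94 + L + v (k(L, v) = (L + v) + 94 = 94 + L + v)
1/(N(-68, 90) + k(1 - 3*(-2), -44)) = 1/(12 + (94 + (1 - 3*(-2)) - 44)) = 1/(12 + (94 + (1 + 6) - 44)) = 1/(12 + (94 + 7 - 44)) = 1/(12 + 57) = 1/69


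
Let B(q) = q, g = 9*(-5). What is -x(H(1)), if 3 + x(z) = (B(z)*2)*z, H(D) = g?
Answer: -4047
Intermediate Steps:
g = -45
H(D) = -45
x(z) = -3 + 2*z² (x(z) = -3 + (z*2)*z = -3 + (2*z)*z = -3 + 2*z²)
-x(H(1)) = -(-3 + 2*(-45)²) = -(-3 + 2*2025) = -(-3 + 4050) = -1*4047 = -4047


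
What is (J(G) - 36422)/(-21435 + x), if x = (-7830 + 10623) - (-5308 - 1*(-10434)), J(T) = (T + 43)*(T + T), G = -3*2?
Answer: 18433/11884 ≈ 1.5511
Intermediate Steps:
G = -6
J(T) = 2*T*(43 + T) (J(T) = (43 + T)*(2*T) = 2*T*(43 + T))
x = -2333 (x = 2793 - (-5308 + 10434) = 2793 - 1*5126 = 2793 - 5126 = -2333)
(J(G) - 36422)/(-21435 + x) = (2*(-6)*(43 - 6) - 36422)/(-21435 - 2333) = (2*(-6)*37 - 36422)/(-23768) = (-444 - 36422)*(-1/23768) = -36866*(-1/23768) = 18433/11884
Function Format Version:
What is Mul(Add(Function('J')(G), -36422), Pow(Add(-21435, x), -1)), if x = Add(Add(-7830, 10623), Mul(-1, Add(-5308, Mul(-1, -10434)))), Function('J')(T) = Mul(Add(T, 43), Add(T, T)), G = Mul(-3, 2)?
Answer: Rational(18433, 11884) ≈ 1.5511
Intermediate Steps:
G = -6
Function('J')(T) = Mul(2, T, Add(43, T)) (Function('J')(T) = Mul(Add(43, T), Mul(2, T)) = Mul(2, T, Add(43, T)))
x = -2333 (x = Add(2793, Mul(-1, Add(-5308, 10434))) = Add(2793, Mul(-1, 5126)) = Add(2793, -5126) = -2333)
Mul(Add(Function('J')(G), -36422), Pow(Add(-21435, x), -1)) = Mul(Add(Mul(2, -6, Add(43, -6)), -36422), Pow(Add(-21435, -2333), -1)) = Mul(Add(Mul(2, -6, 37), -36422), Pow(-23768, -1)) = Mul(Add(-444, -36422), Rational(-1, 23768)) = Mul(-36866, Rational(-1, 23768)) = Rational(18433, 11884)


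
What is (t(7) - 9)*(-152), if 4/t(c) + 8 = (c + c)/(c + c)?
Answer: 10184/7 ≈ 1454.9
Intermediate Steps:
t(c) = -4/7 (t(c) = 4/(-8 + (c + c)/(c + c)) = 4/(-8 + (2*c)/((2*c))) = 4/(-8 + (2*c)*(1/(2*c))) = 4/(-8 + 1) = 4/(-7) = 4*(-⅐) = -4/7)
(t(7) - 9)*(-152) = (-4/7 - 9)*(-152) = -67/7*(-152) = 10184/7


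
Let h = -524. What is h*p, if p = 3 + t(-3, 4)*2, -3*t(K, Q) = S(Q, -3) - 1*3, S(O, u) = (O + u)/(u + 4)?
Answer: -6812/3 ≈ -2270.7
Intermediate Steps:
S(O, u) = (O + u)/(4 + u)
t(K, Q) = 2 - Q/3 (t(K, Q) = -((Q - 3)/(4 - 3) - 1*3)/3 = -((-3 + Q)/1 - 3)/3 = -(1*(-3 + Q) - 3)/3 = -((-3 + Q) - 3)/3 = -(-6 + Q)/3 = 2 - Q/3)
p = 13/3 (p = 3 + (2 - 1/3*4)*2 = 3 + (2 - 4/3)*2 = 3 + (2/3)*2 = 3 + 4/3 = 13/3 ≈ 4.3333)
h*p = -524*13/3 = -6812/3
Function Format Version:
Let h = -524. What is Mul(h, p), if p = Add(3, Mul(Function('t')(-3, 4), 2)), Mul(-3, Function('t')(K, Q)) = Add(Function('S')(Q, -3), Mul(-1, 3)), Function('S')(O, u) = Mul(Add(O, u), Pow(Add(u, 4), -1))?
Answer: Rational(-6812, 3) ≈ -2270.7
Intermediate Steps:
Function('S')(O, u) = Mul(Pow(Add(4, u), -1), Add(O, u)) (Function('S')(O, u) = Mul(Add(O, u), Pow(Add(4, u), -1)) = Mul(Pow(Add(4, u), -1), Add(O, u)))
Function('t')(K, Q) = Add(2, Mul(Rational(-1, 3), Q)) (Function('t')(K, Q) = Mul(Rational(-1, 3), Add(Mul(Pow(Add(4, -3), -1), Add(Q, -3)), Mul(-1, 3))) = Mul(Rational(-1, 3), Add(Mul(Pow(1, -1), Add(-3, Q)), -3)) = Mul(Rational(-1, 3), Add(Mul(1, Add(-3, Q)), -3)) = Mul(Rational(-1, 3), Add(Add(-3, Q), -3)) = Mul(Rational(-1, 3), Add(-6, Q)) = Add(2, Mul(Rational(-1, 3), Q)))
p = Rational(13, 3) (p = Add(3, Mul(Add(2, Mul(Rational(-1, 3), 4)), 2)) = Add(3, Mul(Add(2, Rational(-4, 3)), 2)) = Add(3, Mul(Rational(2, 3), 2)) = Add(3, Rational(4, 3)) = Rational(13, 3) ≈ 4.3333)
Mul(h, p) = Mul(-524, Rational(13, 3)) = Rational(-6812, 3)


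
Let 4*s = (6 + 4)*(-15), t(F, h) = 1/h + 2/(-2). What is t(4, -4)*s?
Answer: 375/8 ≈ 46.875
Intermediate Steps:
t(F, h) = -1 + 1/h (t(F, h) = 1/h + 2*(-½) = 1/h - 1 = -1 + 1/h)
s = -75/2 (s = ((6 + 4)*(-15))/4 = (10*(-15))/4 = (¼)*(-150) = -75/2 ≈ -37.500)
t(4, -4)*s = ((1 - 1*(-4))/(-4))*(-75/2) = -(1 + 4)/4*(-75/2) = -¼*5*(-75/2) = -5/4*(-75/2) = 375/8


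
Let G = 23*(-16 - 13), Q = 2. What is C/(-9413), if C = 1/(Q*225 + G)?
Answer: 1/2042621 ≈ 4.8957e-7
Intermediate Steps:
G = -667 (G = 23*(-29) = -667)
C = -1/217 (C = 1/(2*225 - 667) = 1/(450 - 667) = 1/(-217) = -1/217 ≈ -0.0046083)
C/(-9413) = -1/217/(-9413) = -1/217*(-1/9413) = 1/2042621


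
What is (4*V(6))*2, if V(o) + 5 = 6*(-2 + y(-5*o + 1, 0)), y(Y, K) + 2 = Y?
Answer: -1624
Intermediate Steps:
y(Y, K) = -2 + Y
V(o) = -23 - 30*o (V(o) = -5 + 6*(-2 + (-2 + (-5*o + 1))) = -5 + 6*(-2 + (-2 + (1 - 5*o))) = -5 + 6*(-2 + (-1 - 5*o)) = -5 + 6*(-3 - 5*o) = -5 + (-18 - 30*o) = -23 - 30*o)
(4*V(6))*2 = (4*(-23 - 30*6))*2 = (4*(-23 - 180))*2 = (4*(-203))*2 = -812*2 = -1624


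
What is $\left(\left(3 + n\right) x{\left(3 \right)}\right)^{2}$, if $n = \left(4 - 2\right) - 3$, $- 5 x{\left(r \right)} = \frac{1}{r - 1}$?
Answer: $\frac{1}{25} \approx 0.04$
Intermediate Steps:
$x{\left(r \right)} = - \frac{1}{5 \left(-1 + r\right)}$ ($x{\left(r \right)} = - \frac{1}{5 \left(r - 1\right)} = - \frac{1}{5 \left(-1 + r\right)}$)
$n = -1$ ($n = 2 - 3 = -1$)
$\left(\left(3 + n\right) x{\left(3 \right)}\right)^{2} = \left(\left(3 - 1\right) \left(- \frac{1}{-5 + 5 \cdot 3}\right)\right)^{2} = \left(2 \left(- \frac{1}{-5 + 15}\right)\right)^{2} = \left(2 \left(- \frac{1}{10}\right)\right)^{2} = \left(- \frac{1}{5}\right)^{2} = \frac{1}{25}$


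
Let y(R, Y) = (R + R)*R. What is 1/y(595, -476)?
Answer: 1/708050 ≈ 1.4123e-6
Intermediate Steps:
y(R, Y) = 2*R² (y(R, Y) = (2*R)*R = 2*R²)
1/y(595, -476) = 1/(2*595²) = 1/(2*354025) = 1/708050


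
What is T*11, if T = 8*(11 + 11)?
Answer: 1936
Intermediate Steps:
T = 176 (T = 8*22 = 176)
T*11 = 176*11 = 1936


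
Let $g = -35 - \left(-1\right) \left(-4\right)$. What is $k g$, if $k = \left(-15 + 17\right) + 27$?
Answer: $-1131$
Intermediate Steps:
$g = -39$ ($g = -35 - 4 = -39$)
$k = 29$ ($k = 2 + 27 = 29$)
$k g = 29 \left(-39\right) = -1131$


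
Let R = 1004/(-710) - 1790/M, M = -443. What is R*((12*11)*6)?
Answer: 327146688/157265 ≈ 2080.2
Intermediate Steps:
R = 413064/157265 (R = 1004/(-710) - 1790/(-443) = 1004*(-1/710) - 1790*(-1/443) = -502/355 + 1790/443 = 413064/157265 ≈ 2.6265)
R*((12*11)*6) = 413064*((12*11)*6)/157265 = 413064*(132*6)/157265 = (413064/157265)*792 = 327146688/157265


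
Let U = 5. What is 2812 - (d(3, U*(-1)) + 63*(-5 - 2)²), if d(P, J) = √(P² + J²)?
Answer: -275 - √34 ≈ -280.83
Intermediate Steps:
d(P, J) = √(J² + P²)
2812 - (d(3, U*(-1)) + 63*(-5 - 2)²) = 2812 - (√((5*(-1))² + 3²) + 63*(-5 - 2)²) = 2812 - (√((-5)² + 9) + 63*(-7)²) = 2812 - (√(25 + 9) + 63*49) = 2812 - (√34 + 3087) = 2812 - (3087 + √34) = 2812 + (-3087 - √34) = -275 - √34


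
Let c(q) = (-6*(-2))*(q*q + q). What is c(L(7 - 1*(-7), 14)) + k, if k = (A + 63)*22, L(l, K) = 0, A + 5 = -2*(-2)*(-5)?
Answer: 836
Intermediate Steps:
A = -25 (A = -5 - 2*(-2)*(-5) = -5 + 4*(-5) = -5 - 20 = -25)
c(q) = 12*q + 12*q² (c(q) = 12*(q² + q) = 12*(q + q²) = 12*q + 12*q²)
k = 836 (k = (-25 + 63)*22 = 38*22 = 836)
c(L(7 - 1*(-7), 14)) + k = 12*0*(1 + 0) + 836 = 12*0*1 + 836 = 0 + 836 = 836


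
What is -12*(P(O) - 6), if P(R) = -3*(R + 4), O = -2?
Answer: 144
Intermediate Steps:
P(R) = -12 - 3*R (P(R) = -3*(4 + R) = -12 - 3*R)
-12*(P(O) - 6) = -12*((-12 - 3*(-2)) - 6) = -12*((-12 + 6) - 6) = -12*(-6 - 6) = -12*(-12) = 144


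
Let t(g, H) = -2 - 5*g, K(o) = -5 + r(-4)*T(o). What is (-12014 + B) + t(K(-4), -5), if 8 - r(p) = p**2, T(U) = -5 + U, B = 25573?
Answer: 13222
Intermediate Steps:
r(p) = 8 - p**2
K(o) = 35 - 8*o (K(o) = -5 + (8 - 1*(-4)**2)*(-5 + o) = -5 + (8 - 1*16)*(-5 + o) = -5 + (8 - 16)*(-5 + o) = -5 - 8*(-5 + o) = -5 + (40 - 8*o) = 35 - 8*o)
(-12014 + B) + t(K(-4), -5) = (-12014 + 25573) + (-2 - 5*(35 - 8*(-4))) = 13559 + (-2 - 5*(35 + 32)) = 13559 + (-2 - 5*67) = 13559 + (-2 - 335) = 13559 - 337 = 13222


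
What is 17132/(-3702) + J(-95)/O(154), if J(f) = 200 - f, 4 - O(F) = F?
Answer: -122063/18510 ≈ -6.5944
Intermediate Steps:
O(F) = 4 - F
17132/(-3702) + J(-95)/O(154) = 17132/(-3702) + (200 - 1*(-95))/(4 - 1*154) = 17132*(-1/3702) + (200 + 95)/(4 - 154) = -8566/1851 + 295/(-150) = -8566/1851 + 295*(-1/150) = -8566/1851 - 59/30 = -122063/18510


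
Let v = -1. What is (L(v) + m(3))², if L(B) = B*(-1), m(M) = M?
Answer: 16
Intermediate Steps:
L(B) = -B
(L(v) + m(3))² = (-1*(-1) + 3)² = (1 + 3)² = 4² = 16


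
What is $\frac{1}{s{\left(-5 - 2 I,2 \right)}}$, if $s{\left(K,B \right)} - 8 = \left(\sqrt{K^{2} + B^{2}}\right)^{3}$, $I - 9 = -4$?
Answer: $- \frac{8}{12008925} + \frac{229 \sqrt{229}}{12008925} \approx 0.0002879$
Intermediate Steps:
$I = 5$ ($I = 9 - 4 = 5$)
$s{\left(K,B \right)} = 8 + \left(B^{2} + K^{2}\right)^{\frac{3}{2}}$ ($s{\left(K,B \right)} = 8 + \left(\sqrt{K^{2} + B^{2}}\right)^{3} = 8 + \left(\sqrt{B^{2} + K^{2}}\right)^{3} = 8 + \left(B^{2} + K^{2}\right)^{\frac{3}{2}}$)
$\frac{1}{s{\left(-5 - 2 I,2 \right)}} = \frac{1}{8 + \left(2^{2} + \left(-5 - 10\right)^{2}\right)^{\frac{3}{2}}} = \frac{1}{8 + \left(4 + \left(-5 - 10\right)^{2}\right)^{\frac{3}{2}}} = \frac{1}{8 + \left(4 + \left(-15\right)^{2}\right)^{\frac{3}{2}}} = \frac{1}{8 + \left(4 + 225\right)^{\frac{3}{2}}} = \frac{1}{8 + 229^{\frac{3}{2}}} = \frac{1}{8 + 229 \sqrt{229}}$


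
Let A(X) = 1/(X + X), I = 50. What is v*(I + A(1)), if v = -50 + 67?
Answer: 1717/2 ≈ 858.50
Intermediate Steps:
A(X) = 1/(2*X)
v = 17
v*(I + A(1)) = 17*(50 + (1/2)/1) = 17*(50 + (1/2)*1) = 17*(50 + 1/2) = 17*(101/2) = 1717/2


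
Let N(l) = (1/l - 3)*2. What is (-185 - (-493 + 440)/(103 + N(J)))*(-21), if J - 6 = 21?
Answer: 10152534/2621 ≈ 3873.5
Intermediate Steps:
J = 27 (J = 6 + 21 = 27)
N(l) = -6 + 2/l (N(l) = (-3 + 1/l)*2 = -6 + 2/l)
(-185 - (-493 + 440)/(103 + N(J)))*(-21) = (-185 - (-493 + 440)/(103 + (-6 + 2/27)))*(-21) = (-185 - (-53)/(103 + (-6 + 2*(1/27))))*(-21) = (-185 - (-53)/(103 + (-6 + 2/27)))*(-21) = (-185 - (-53)/(103 - 160/27))*(-21) = (-185 - (-53)/2621/27)*(-21) = (-185 - (-53)*27/2621)*(-21) = (-185 - 1*(-1431/2621))*(-21) = (-185 + 1431/2621)*(-21) = -483454/2621*(-21) = 10152534/2621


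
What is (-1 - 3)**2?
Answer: 16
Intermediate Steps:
(-1 - 3)**2 = (-4)**2 = 16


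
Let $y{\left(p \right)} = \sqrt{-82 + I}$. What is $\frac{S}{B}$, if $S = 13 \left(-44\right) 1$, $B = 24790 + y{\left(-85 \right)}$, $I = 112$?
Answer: $- \frac{1417988}{61454407} + \frac{286 \sqrt{30}}{307272035} \approx -0.023069$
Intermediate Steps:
$y{\left(p \right)} = \sqrt{30}$ ($y{\left(p \right)} = \sqrt{-82 + 112} = \sqrt{30}$)
$B = 24790 + \sqrt{30} \approx 24795.0$
$S = -572$ ($S = \left(-572\right) 1 = -572$)
$\frac{S}{B} = - \frac{572}{24790 + \sqrt{30}}$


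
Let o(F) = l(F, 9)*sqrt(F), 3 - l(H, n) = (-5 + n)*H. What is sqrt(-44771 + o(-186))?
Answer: sqrt(-44771 + 747*I*sqrt(186)) ≈ 23.922 + 212.94*I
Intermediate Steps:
l(H, n) = 3 - H*(-5 + n) (l(H, n) = 3 - (-5 + n)*H = 3 - H*(-5 + n))
o(F) = sqrt(F)*(3 - 4*F) (o(F) = (3 + 5*F - 1*F*9)*sqrt(F) = (3 + 5*F - 9*F)*sqrt(F) = (3 - 4*F)*sqrt(F) = sqrt(F)*(3 - 4*F))
sqrt(-44771 + o(-186)) = sqrt(-44771 + sqrt(-186)*(3 - 4*(-186))) = sqrt(-44771 + (I*sqrt(186))*(3 + 744)) = sqrt(-44771 + (I*sqrt(186))*747) = sqrt(-44771 + 747*I*sqrt(186))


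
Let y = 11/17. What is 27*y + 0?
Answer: 297/17 ≈ 17.471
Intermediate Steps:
y = 11/17 (y = 11*(1/17) = 11/17 ≈ 0.64706)
27*y + 0 = 27*(11/17) + 0 = 297/17 + 0 = 297/17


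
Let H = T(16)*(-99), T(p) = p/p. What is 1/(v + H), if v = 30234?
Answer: 1/30135 ≈ 3.3184e-5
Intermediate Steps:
T(p) = 1
H = -99 (H = 1*(-99) = -99)
1/(v + H) = 1/(30234 - 99) = 1/30135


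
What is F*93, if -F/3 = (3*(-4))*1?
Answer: 3348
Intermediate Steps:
F = 36 (F = -3*3*(-4) = -(-36) = -3*(-12) = 36)
F*93 = 36*93 = 3348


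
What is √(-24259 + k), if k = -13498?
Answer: I*√37757 ≈ 194.31*I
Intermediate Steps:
√(-24259 + k) = √(-24259 - 13498) = √(-37757) = I*√37757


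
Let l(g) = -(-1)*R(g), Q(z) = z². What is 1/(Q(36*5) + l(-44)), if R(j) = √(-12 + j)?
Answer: 4050/131220007 - I*√14/524880028 ≈ 3.0864e-5 - 7.1286e-9*I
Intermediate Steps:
l(g) = √(-12 + g) (l(g) = -(-1)*√(-12 + g) = √(-12 + g))
1/(Q(36*5) + l(-44)) = 1/((36*5)² + √(-12 - 44)) = 1/(180² + √(-56)) = 1/(32400 + 2*I*√14)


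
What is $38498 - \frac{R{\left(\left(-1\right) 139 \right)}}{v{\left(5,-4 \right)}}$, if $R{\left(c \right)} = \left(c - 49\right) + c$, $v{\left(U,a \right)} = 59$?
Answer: $\frac{2271709}{59} \approx 38504.0$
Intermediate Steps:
$R{\left(c \right)} = -49 + 2 c$ ($R{\left(c \right)} = \left(-49 + c\right) + c = -49 + 2 c$)
$38498 - \frac{R{\left(\left(-1\right) 139 \right)}}{v{\left(5,-4 \right)}} = 38498 - \frac{-49 + 2 \left(\left(-1\right) 139\right)}{59} = 38498 - \left(-49 + 2 \left(-139\right)\right) \frac{1}{59} = 38498 - \left(-49 - 278\right) \frac{1}{59} = 38498 - \left(-327\right) \frac{1}{59} = 38498 - - \frac{327}{59} = 38498 + \frac{327}{59} = \frac{2271709}{59}$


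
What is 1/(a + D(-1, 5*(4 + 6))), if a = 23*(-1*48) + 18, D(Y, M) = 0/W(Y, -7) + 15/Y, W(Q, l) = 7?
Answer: -1/1101 ≈ -0.00090826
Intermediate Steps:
D(Y, M) = 15/Y (D(Y, M) = 0/7 + 15/Y = 0*(⅐) + 15/Y = 0 + 15/Y = 15/Y)
a = -1086 (a = 23*(-48) + 18 = -1104 + 18 = -1086)
1/(a + D(-1, 5*(4 + 6))) = 1/(-1086 + 15/(-1)) = 1/(-1086 + 15*(-1)) = 1/(-1086 - 15) = 1/(-1101) = -1/1101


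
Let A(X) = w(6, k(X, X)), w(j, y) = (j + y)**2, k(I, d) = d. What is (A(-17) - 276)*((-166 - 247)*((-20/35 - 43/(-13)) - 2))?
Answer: 612715/13 ≈ 47132.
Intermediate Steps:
A(X) = (6 + X)**2
(A(-17) - 276)*((-166 - 247)*((-20/35 - 43/(-13)) - 2)) = ((6 - 17)**2 - 276)*((-166 - 247)*((-20/35 - 43/(-13)) - 2)) = ((-11)**2 - 276)*(-413*((-20*1/35 - 43*(-1/13)) - 2)) = (121 - 276)*(-413*((-4/7 + 43/13) - 2)) = -(-64015)*(249/91 - 2) = -(-64015)*67/91 = -155*(-3953/13) = 612715/13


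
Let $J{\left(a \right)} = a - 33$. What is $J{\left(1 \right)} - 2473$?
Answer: $-2505$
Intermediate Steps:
$J{\left(a \right)} = -33 + a$ ($J{\left(a \right)} = a - 33 = -33 + a$)
$J{\left(1 \right)} - 2473 = \left(-33 + 1\right) - 2473 = -32 - 2473 = -2505$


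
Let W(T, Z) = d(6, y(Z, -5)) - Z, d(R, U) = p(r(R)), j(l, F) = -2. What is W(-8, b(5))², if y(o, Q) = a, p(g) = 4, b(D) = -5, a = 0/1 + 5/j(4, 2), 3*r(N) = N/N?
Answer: 81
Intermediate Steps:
r(N) = ⅓ (r(N) = (N/N)/3 = (⅓)*1 = ⅓)
a = -5/2 (a = 0/1 + 5/(-2) = 0*1 + 5*(-½) = 0 - 5/2 = -5/2 ≈ -2.5000)
y(o, Q) = -5/2
d(R, U) = 4
W(T, Z) = 4 - Z
W(-8, b(5))² = (4 - 1*(-5))² = (4 + 5)² = 9² = 81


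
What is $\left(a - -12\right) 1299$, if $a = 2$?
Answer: $18186$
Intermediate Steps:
$\left(a - -12\right) 1299 = \left(2 - -12\right) 1299 = \left(2 + 12\right) 1299 = 14 \cdot 1299 = 18186$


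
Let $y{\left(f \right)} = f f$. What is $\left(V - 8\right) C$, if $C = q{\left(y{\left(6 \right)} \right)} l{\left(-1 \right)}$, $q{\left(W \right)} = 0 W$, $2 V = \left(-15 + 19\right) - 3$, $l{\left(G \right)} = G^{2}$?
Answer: $0$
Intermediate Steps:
$y{\left(f \right)} = f^{2}$
$V = \frac{1}{2}$ ($V = \frac{\left(-15 + 19\right) - 3}{2} = \frac{4 - 3}{2} = \frac{1}{2} \cdot 1 = \frac{1}{2} \approx 0.5$)
$q{\left(W \right)} = 0$
$C = 0$ ($C = 0 \left(-1\right)^{2} = 0 \cdot 1 = 0$)
$\left(V - 8\right) C = \left(\frac{1}{2} - 8\right) 0 = \left(- \frac{15}{2}\right) 0 = 0$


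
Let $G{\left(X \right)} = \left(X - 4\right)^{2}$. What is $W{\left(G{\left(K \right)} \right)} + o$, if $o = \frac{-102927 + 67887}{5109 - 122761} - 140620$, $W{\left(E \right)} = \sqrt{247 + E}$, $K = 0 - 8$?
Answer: $- \frac{4136047300}{29413} + \sqrt{391} \approx -1.406 \cdot 10^{5}$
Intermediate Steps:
$K = -8$
$G{\left(X \right)} = \left(-4 + X\right)^{2}$
$o = - \frac{4136047300}{29413}$ ($o = - \frac{35040}{-117652} - 140620 = \left(-35040\right) \left(- \frac{1}{117652}\right) - 140620 = \frac{8760}{29413} - 140620 = - \frac{4136047300}{29413} \approx -1.4062 \cdot 10^{5}$)
$W{\left(G{\left(K \right)} \right)} + o = \sqrt{247 + \left(-4 - 8\right)^{2}} - \frac{4136047300}{29413} = \sqrt{247 + \left(-12\right)^{2}} - \frac{4136047300}{29413} = \sqrt{247 + 144} - \frac{4136047300}{29413} = \sqrt{391} - \frac{4136047300}{29413} = - \frac{4136047300}{29413} + \sqrt{391}$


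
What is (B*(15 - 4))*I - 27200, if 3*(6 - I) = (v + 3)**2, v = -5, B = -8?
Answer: -82832/3 ≈ -27611.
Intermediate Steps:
I = 14/3 (I = 6 - (-5 + 3)**2/3 = 6 - 1/3*(-2)**2 = 6 - 1/3*4 = 6 - 4/3 = 14/3 ≈ 4.6667)
(B*(15 - 4))*I - 27200 = -8*(15 - 4)*(14/3) - 27200 = -8*11*(14/3) - 27200 = -88*14/3 - 27200 = -1232/3 - 27200 = -82832/3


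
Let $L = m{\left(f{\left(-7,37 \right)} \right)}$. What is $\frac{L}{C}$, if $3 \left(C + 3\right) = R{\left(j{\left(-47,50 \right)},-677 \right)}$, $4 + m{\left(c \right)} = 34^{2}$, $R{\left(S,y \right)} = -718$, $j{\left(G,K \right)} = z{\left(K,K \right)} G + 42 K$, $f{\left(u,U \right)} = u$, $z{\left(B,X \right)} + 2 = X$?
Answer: $- \frac{3456}{727} \approx -4.7538$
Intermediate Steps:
$z{\left(B,X \right)} = -2 + X$
$j{\left(G,K \right)} = 42 K + G \left(-2 + K\right)$ ($j{\left(G,K \right)} = \left(-2 + K\right) G + 42 K = G \left(-2 + K\right) + 42 K = 42 K + G \left(-2 + K\right)$)
$m{\left(c \right)} = 1152$ ($m{\left(c \right)} = -4 + 34^{2} = -4 + 1156 = 1152$)
$L = 1152$
$C = - \frac{727}{3}$ ($C = -3 + \frac{1}{3} \left(-718\right) = -3 - \frac{718}{3} = - \frac{727}{3} \approx -242.33$)
$\frac{L}{C} = \frac{1152}{- \frac{727}{3}} = 1152 \left(- \frac{3}{727}\right) = - \frac{3456}{727}$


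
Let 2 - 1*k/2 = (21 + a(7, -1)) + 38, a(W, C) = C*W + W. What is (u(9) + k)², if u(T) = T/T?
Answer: 12769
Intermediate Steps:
a(W, C) = W + C*W
u(T) = 1
k = -114 (k = 4 - 2*((21 + 7*(1 - 1)) + 38) = 4 - 2*((21 + 7*0) + 38) = 4 - 2*((21 + 0) + 38) = 4 - 2*(21 + 38) = 4 - 2*59 = 4 - 118 = -114)
(u(9) + k)² = (1 - 114)² = (-113)² = 12769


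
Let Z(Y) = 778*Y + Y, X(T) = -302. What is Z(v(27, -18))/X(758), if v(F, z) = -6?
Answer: 2337/151 ≈ 15.477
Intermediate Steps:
Z(Y) = 779*Y
Z(v(27, -18))/X(758) = (779*(-6))/(-302) = -4674*(-1/302) = 2337/151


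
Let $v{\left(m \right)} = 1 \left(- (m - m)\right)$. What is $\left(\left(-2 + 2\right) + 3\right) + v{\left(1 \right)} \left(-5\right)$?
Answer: $3$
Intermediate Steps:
$v{\left(m \right)} = 0$ ($v{\left(m \right)} = 1 \left(\left(-1\right) 0\right) = 1 \cdot 0 = 0$)
$\left(\left(-2 + 2\right) + 3\right) + v{\left(1 \right)} \left(-5\right) = \left(\left(-2 + 2\right) + 3\right) + 0 \left(-5\right) = \left(0 + 3\right) + 0 = 3 + 0 = 3$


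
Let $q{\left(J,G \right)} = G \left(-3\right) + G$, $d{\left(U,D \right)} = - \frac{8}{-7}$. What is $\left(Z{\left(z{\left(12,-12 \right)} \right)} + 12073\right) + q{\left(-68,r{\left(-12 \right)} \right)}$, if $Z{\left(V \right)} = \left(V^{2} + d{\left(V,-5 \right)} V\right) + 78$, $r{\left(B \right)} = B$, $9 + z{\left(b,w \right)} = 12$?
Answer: $\frac{85312}{7} \approx 12187.0$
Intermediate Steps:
$z{\left(b,w \right)} = 3$ ($z{\left(b,w \right)} = -9 + 12 = 3$)
$d{\left(U,D \right)} = \frac{8}{7}$ ($d{\left(U,D \right)} = \left(-8\right) \left(- \frac{1}{7}\right) = \frac{8}{7}$)
$q{\left(J,G \right)} = - 2 G$ ($q{\left(J,G \right)} = - 3 G + G = - 2 G$)
$Z{\left(V \right)} = 78 + V^{2} + \frac{8 V}{7}$ ($Z{\left(V \right)} = \left(V^{2} + \frac{8 V}{7}\right) + 78 = 78 + V^{2} + \frac{8 V}{7}$)
$\left(Z{\left(z{\left(12,-12 \right)} \right)} + 12073\right) + q{\left(-68,r{\left(-12 \right)} \right)} = \left(\left(78 + 3^{2} + \frac{8}{7} \cdot 3\right) + 12073\right) - -24 = \left(\left(78 + 9 + \frac{24}{7}\right) + 12073\right) + 24 = \left(\frac{633}{7} + 12073\right) + 24 = \frac{85144}{7} + 24 = \frac{85312}{7}$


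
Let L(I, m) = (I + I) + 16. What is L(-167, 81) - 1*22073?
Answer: -22391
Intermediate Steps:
L(I, m) = 16 + 2*I (L(I, m) = 2*I + 16 = 16 + 2*I)
L(-167, 81) - 1*22073 = (16 + 2*(-167)) - 1*22073 = (16 - 334) - 22073 = -318 - 22073 = -22391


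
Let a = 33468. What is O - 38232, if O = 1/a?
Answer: -1279548575/33468 ≈ -38232.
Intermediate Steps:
O = 1/33468 ≈ 2.9879e-5
O - 38232 = 1/33468 - 38232 = -1279548575/33468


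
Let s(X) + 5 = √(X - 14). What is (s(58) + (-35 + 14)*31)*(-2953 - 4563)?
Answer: 4930496 - 15032*√11 ≈ 4.8806e+6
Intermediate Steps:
s(X) = -5 + √(-14 + X) (s(X) = -5 + √(X - 14) = -5 + √(-14 + X))
(s(58) + (-35 + 14)*31)*(-2953 - 4563) = ((-5 + √(-14 + 58)) + (-35 + 14)*31)*(-2953 - 4563) = ((-5 + √44) - 21*31)*(-7516) = ((-5 + 2*√11) - 651)*(-7516) = (-656 + 2*√11)*(-7516) = 4930496 - 15032*√11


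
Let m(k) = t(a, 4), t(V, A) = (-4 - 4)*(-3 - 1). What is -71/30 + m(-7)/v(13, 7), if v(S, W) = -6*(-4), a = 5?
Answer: -31/30 ≈ -1.0333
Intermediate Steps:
v(S, W) = 24
t(V, A) = 32 (t(V, A) = -8*(-4) = 32)
m(k) = 32
-71/30 + m(-7)/v(13, 7) = -71/30 + 32/24 = -71*1/30 + 32*(1/24) = -71/30 + 4/3 = -31/30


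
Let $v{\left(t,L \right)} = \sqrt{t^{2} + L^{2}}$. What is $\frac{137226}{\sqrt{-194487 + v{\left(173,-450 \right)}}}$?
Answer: $- \frac{137226 i}{\sqrt{194487 - \sqrt{232429}}} \approx - 311.55 i$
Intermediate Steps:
$v{\left(t,L \right)} = \sqrt{L^{2} + t^{2}}$
$\frac{137226}{\sqrt{-194487 + v{\left(173,-450 \right)}}} = \frac{137226}{\sqrt{-194487 + \sqrt{\left(-450\right)^{2} + 173^{2}}}} = \frac{137226}{\sqrt{-194487 + \sqrt{202500 + 29929}}} = \frac{137226}{\sqrt{-194487 + \sqrt{232429}}}$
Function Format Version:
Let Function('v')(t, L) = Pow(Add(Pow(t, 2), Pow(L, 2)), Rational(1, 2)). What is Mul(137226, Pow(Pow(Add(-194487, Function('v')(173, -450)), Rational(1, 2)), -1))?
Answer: Mul(-137226, I, Pow(Add(194487, Mul(-1, Pow(232429, Rational(1, 2)))), Rational(-1, 2))) ≈ Mul(-311.55, I)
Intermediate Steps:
Function('v')(t, L) = Pow(Add(Pow(L, 2), Pow(t, 2)), Rational(1, 2))
Mul(137226, Pow(Pow(Add(-194487, Function('v')(173, -450)), Rational(1, 2)), -1)) = Mul(137226, Pow(Pow(Add(-194487, Pow(Add(Pow(-450, 2), Pow(173, 2)), Rational(1, 2))), Rational(1, 2)), -1)) = Mul(137226, Pow(Pow(Add(-194487, Pow(Add(202500, 29929), Rational(1, 2))), Rational(1, 2)), -1)) = Mul(137226, Pow(Pow(Add(-194487, Pow(232429, Rational(1, 2))), Rational(1, 2)), -1)) = Mul(137226, Pow(Add(-194487, Pow(232429, Rational(1, 2))), Rational(-1, 2)))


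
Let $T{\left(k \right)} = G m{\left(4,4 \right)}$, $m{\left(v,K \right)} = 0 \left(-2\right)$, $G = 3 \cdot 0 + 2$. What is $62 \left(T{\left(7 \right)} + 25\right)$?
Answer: $1550$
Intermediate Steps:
$G = 2$ ($G = 0 + 2 = 2$)
$m{\left(v,K \right)} = 0$
$T{\left(k \right)} = 0$ ($T{\left(k \right)} = 2 \cdot 0 = 0$)
$62 \left(T{\left(7 \right)} + 25\right) = 62 \left(0 + 25\right) = 62 \cdot 25 = 1550$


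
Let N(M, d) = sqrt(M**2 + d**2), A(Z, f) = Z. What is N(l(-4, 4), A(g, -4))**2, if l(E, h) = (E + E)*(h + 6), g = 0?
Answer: 6400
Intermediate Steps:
l(E, h) = 2*E*(6 + h) (l(E, h) = (2*E)*(6 + h) = 2*E*(6 + h))
N(l(-4, 4), A(g, -4))**2 = (sqrt((2*(-4)*(6 + 4))**2 + 0**2))**2 = (sqrt((2*(-4)*10)**2 + 0))**2 = (sqrt((-80)**2 + 0))**2 = (sqrt(6400 + 0))**2 = (sqrt(6400))**2 = 80**2 = 6400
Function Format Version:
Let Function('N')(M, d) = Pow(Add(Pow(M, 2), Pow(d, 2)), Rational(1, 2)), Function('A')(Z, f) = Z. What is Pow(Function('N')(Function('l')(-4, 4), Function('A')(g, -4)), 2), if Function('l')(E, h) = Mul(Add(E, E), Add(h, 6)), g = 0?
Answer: 6400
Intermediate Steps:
Function('l')(E, h) = Mul(2, E, Add(6, h)) (Function('l')(E, h) = Mul(Mul(2, E), Add(6, h)) = Mul(2, E, Add(6, h)))
Pow(Function('N')(Function('l')(-4, 4), Function('A')(g, -4)), 2) = Pow(Pow(Add(Pow(Mul(2, -4, Add(6, 4)), 2), Pow(0, 2)), Rational(1, 2)), 2) = Pow(Pow(Add(Pow(Mul(2, -4, 10), 2), 0), Rational(1, 2)), 2) = Pow(Pow(Add(Pow(-80, 2), 0), Rational(1, 2)), 2) = Pow(Pow(Add(6400, 0), Rational(1, 2)), 2) = Pow(Pow(6400, Rational(1, 2)), 2) = Pow(80, 2) = 6400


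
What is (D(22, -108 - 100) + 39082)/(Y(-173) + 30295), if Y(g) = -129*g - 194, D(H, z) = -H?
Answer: 19530/26209 ≈ 0.74516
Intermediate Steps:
Y(g) = -194 - 129*g
(D(22, -108 - 100) + 39082)/(Y(-173) + 30295) = (-1*22 + 39082)/((-194 - 129*(-173)) + 30295) = (-22 + 39082)/((-194 + 22317) + 30295) = 39060/(22123 + 30295) = 39060/52418 = 39060*(1/52418) = 19530/26209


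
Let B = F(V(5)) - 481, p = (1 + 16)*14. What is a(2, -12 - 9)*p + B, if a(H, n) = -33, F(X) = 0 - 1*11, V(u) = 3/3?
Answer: -8346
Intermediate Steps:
V(u) = 1 (V(u) = 3*(⅓) = 1)
F(X) = -11 (F(X) = 0 - 11 = -11)
p = 238 (p = 17*14 = 238)
B = -492 (B = -11 - 481 = -492)
a(2, -12 - 9)*p + B = -33*238 - 492 = -7854 - 492 = -8346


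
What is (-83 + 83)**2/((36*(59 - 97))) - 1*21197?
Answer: -21197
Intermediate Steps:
(-83 + 83)**2/((36*(59 - 97))) - 1*21197 = 0**2/((36*(-38))) - 21197 = 0/(-1368) - 21197 = 0*(-1/1368) - 21197 = 0 - 21197 = -21197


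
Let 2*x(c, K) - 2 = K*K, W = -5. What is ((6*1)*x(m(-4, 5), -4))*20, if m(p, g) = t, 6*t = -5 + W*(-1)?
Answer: 1080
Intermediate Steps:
t = 0 (t = (-5 - 5*(-1))/6 = (-5 + 5)/6 = (1/6)*0 = 0)
m(p, g) = 0
x(c, K) = 1 + K**2/2 (x(c, K) = 1 + (K*K)/2 = 1 + K**2/2)
((6*1)*x(m(-4, 5), -4))*20 = ((6*1)*(1 + (1/2)*(-4)**2))*20 = (6*(1 + (1/2)*16))*20 = (6*(1 + 8))*20 = (6*9)*20 = 54*20 = 1080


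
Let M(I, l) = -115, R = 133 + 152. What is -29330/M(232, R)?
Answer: 5866/23 ≈ 255.04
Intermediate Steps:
R = 285
-29330/M(232, R) = -29330/(-115) = -29330*(-1/115) = 5866/23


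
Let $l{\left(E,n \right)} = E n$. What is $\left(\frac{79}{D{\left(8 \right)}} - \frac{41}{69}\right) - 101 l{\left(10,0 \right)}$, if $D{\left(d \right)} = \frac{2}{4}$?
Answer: $\frac{10861}{69} \approx 157.41$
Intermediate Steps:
$D{\left(d \right)} = \frac{1}{2}$ ($D{\left(d \right)} = 2 \cdot \frac{1}{4} = \frac{1}{2}$)
$\left(\frac{79}{D{\left(8 \right)}} - \frac{41}{69}\right) - 101 l{\left(10,0 \right)} = \left(79 \frac{1}{\frac{1}{2}} - \frac{41}{69}\right) - 101 \cdot 10 \cdot 0 = \left(79 \cdot 2 - \frac{41}{69}\right) - 0 = \left(158 - \frac{41}{69}\right) + 0 = \frac{10861}{69} + 0 = \frac{10861}{69}$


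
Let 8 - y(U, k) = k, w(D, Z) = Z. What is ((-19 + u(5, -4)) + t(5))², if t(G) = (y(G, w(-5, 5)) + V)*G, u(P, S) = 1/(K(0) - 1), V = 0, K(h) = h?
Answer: 25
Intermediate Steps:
y(U, k) = 8 - k
u(P, S) = -1 (u(P, S) = 1/(0 - 1) = 1/(-1) = -1)
t(G) = 3*G (t(G) = ((8 - 1*5) + 0)*G = ((8 - 5) + 0)*G = (3 + 0)*G = 3*G)
((-19 + u(5, -4)) + t(5))² = ((-19 - 1) + 3*5)² = (-20 + 15)² = (-5)² = 25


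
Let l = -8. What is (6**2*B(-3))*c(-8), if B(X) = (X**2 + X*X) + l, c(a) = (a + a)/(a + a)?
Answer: 360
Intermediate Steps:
c(a) = 1 (c(a) = (2*a)/((2*a)) = (2*a)*(1/(2*a)) = 1)
B(X) = -8 + 2*X**2 (B(X) = (X**2 + X*X) - 8 = (X**2 + X**2) - 8 = 2*X**2 - 8 = -8 + 2*X**2)
(6**2*B(-3))*c(-8) = (6**2*(-8 + 2*(-3)**2))*1 = (36*(-8 + 2*9))*1 = (36*(-8 + 18))*1 = (36*10)*1 = 360*1 = 360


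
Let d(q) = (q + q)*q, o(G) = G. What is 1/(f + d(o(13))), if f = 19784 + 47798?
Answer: 1/67920 ≈ 1.4723e-5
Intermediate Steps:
d(q) = 2*q**2 (d(q) = (2*q)*q = 2*q**2)
f = 67582
1/(f + d(o(13))) = 1/(67582 + 2*13**2) = 1/(67582 + 2*169) = 1/(67582 + 338) = 1/67920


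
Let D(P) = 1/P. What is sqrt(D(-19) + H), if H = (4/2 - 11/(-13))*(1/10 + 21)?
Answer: 3*sqrt(40673490)/2470 ≈ 7.7460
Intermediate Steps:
H = 7807/130 (H = (4*(1/2) - 11*(-1/13))*(1/10 + 21) = (2 + 11/13)*(211/10) = (37/13)*(211/10) = 7807/130 ≈ 60.054)
sqrt(D(-19) + H) = sqrt(1/(-19) + 7807/130) = sqrt(-1/19 + 7807/130) = sqrt(148203/2470) = 3*sqrt(40673490)/2470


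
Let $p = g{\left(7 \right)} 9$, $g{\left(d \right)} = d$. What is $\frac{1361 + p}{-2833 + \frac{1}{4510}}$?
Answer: $- \frac{6422240}{12776829} \approx -0.50265$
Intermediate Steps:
$p = 63$ ($p = 7 \cdot 9 = 63$)
$\frac{1361 + p}{-2833 + \frac{1}{4510}} = \frac{1361 + 63}{-2833 + \frac{1}{4510}} = \frac{1424}{-2833 + \frac{1}{4510}} = \frac{1424}{- \frac{12776829}{4510}} = 1424 \left(- \frac{4510}{12776829}\right) = - \frac{6422240}{12776829}$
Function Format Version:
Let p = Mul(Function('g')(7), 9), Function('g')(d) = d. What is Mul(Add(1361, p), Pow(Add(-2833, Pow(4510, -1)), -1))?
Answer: Rational(-6422240, 12776829) ≈ -0.50265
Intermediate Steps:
p = 63 (p = Mul(7, 9) = 63)
Mul(Add(1361, p), Pow(Add(-2833, Pow(4510, -1)), -1)) = Mul(Add(1361, 63), Pow(Add(-2833, Pow(4510, -1)), -1)) = Mul(1424, Pow(Add(-2833, Rational(1, 4510)), -1)) = Mul(1424, Pow(Rational(-12776829, 4510), -1)) = Mul(1424, Rational(-4510, 12776829)) = Rational(-6422240, 12776829)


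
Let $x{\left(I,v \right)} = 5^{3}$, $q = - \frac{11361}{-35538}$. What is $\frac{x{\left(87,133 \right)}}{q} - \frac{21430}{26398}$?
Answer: $\frac{19503841545}{49984613} \approx 390.2$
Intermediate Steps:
$q = \frac{3787}{11846}$ ($q = \left(-11361\right) \left(- \frac{1}{35538}\right) = \frac{3787}{11846} \approx 0.31969$)
$x{\left(I,v \right)} = 125$
$\frac{x{\left(87,133 \right)}}{q} - \frac{21430}{26398} = \frac{125}{\frac{3787}{11846}} - \frac{21430}{26398} = 125 \cdot \frac{11846}{3787} - \frac{10715}{13199} = \frac{1480750}{3787} - \frac{10715}{13199} = \frac{19503841545}{49984613}$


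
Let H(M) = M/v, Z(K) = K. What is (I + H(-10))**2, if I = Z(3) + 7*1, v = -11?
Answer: 14400/121 ≈ 119.01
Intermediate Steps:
H(M) = -M/11 (H(M) = M/(-11) = M*(-1/11) = -M/11)
I = 10 (I = 3 + 7*1 = 3 + 7 = 10)
(I + H(-10))**2 = (10 - 1/11*(-10))**2 = (10 + 10/11)**2 = (120/11)**2 = 14400/121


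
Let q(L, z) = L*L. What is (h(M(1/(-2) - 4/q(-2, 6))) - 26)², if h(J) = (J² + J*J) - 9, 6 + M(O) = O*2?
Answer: 16129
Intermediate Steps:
q(L, z) = L²
M(O) = -6 + 2*O (M(O) = -6 + O*2 = -6 + 2*O)
h(J) = -9 + 2*J² (h(J) = (J² + J²) - 9 = 2*J² - 9 = -9 + 2*J²)
(h(M(1/(-2) - 4/q(-2, 6))) - 26)² = ((-9 + 2*(-6 + 2*(1/(-2) - 4/((-2)²)))²) - 26)² = ((-9 + 2*(-6 + 2*(1*(-½) - 4/4))²) - 26)² = ((-9 + 2*(-6 + 2*(-½ - 4*¼))²) - 26)² = ((-9 + 2*(-6 + 2*(-½ - 1))²) - 26)² = ((-9 + 2*(-6 + 2*(-3/2))²) - 26)² = ((-9 + 2*(-6 - 3)²) - 26)² = ((-9 + 2*(-9)²) - 26)² = ((-9 + 2*81) - 26)² = ((-9 + 162) - 26)² = (153 - 26)² = 127² = 16129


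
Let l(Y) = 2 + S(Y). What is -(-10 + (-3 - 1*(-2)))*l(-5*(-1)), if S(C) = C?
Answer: 77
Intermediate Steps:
l(Y) = 2 + Y
-(-10 + (-3 - 1*(-2)))*l(-5*(-1)) = -(-10 + (-3 - 1*(-2)))*(2 - 5*(-1)) = -(-10 + (-3 + 2))*(2 + 5) = -(-10 - 1)*7 = -(-11)*7 = -1*(-77) = 77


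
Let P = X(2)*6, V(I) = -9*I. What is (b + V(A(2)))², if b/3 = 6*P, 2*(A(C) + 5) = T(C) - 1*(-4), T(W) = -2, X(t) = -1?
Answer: 5184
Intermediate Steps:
A(C) = -4 (A(C) = -5 + (-2 - 1*(-4))/2 = -5 + (-2 + 4)/2 = -5 + (½)*2 = -5 + 1 = -4)
P = -6 (P = -1*6 = -6)
b = -108 (b = 3*(6*(-6)) = 3*(-36) = -108)
(b + V(A(2)))² = (-108 - 9*(-4))² = (-108 + 36)² = (-72)² = 5184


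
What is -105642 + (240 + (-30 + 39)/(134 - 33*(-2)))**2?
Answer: -1920815919/40000 ≈ -48020.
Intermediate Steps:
-105642 + (240 + (-30 + 39)/(134 - 33*(-2)))**2 = -105642 + (240 + 9/(134 + 66))**2 = -105642 + (240 + 9/200)**2 = -105642 + (48009/200)**2 = -105642 + 2304864081/40000 = -1920815919/40000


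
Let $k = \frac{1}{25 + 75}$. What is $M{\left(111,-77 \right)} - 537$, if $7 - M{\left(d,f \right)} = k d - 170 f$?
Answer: $- \frac{1362111}{100} \approx -13621.0$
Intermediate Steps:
$k = \frac{1}{100} \approx 0.01$
$M{\left(d,f \right)} = 7 + 170 f - \frac{d}{100}$ ($M{\left(d,f \right)} = 7 - \left(\frac{d}{100} - 170 f\right) = 7 - \left(- 170 f + \frac{d}{100}\right) = 7 + 170 f - \frac{d}{100}$)
$M{\left(111,-77 \right)} - 537 = \left(7 + 170 \left(-77\right) - \frac{111}{100}\right) - 537 = \left(7 - 13090 - \frac{111}{100}\right) - 537 = - \frac{1308411}{100} - 537 = - \frac{1362111}{100}$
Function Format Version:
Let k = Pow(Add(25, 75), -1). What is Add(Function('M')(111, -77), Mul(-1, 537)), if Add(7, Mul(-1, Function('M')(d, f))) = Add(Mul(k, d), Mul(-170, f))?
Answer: Rational(-1362111, 100) ≈ -13621.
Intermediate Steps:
k = Rational(1, 100) (k = Pow(100, -1) = Rational(1, 100) ≈ 0.010000)
Function('M')(d, f) = Add(7, Mul(170, f), Mul(Rational(-1, 100), d)) (Function('M')(d, f) = Add(7, Mul(-1, Add(Mul(Rational(1, 100), d), Mul(-170, f)))) = Add(7, Mul(-1, Add(Mul(-170, f), Mul(Rational(1, 100), d)))) = Add(7, Add(Mul(170, f), Mul(Rational(-1, 100), d))) = Add(7, Mul(170, f), Mul(Rational(-1, 100), d)))
Add(Function('M')(111, -77), Mul(-1, 537)) = Add(Add(7, Mul(170, -77), Mul(Rational(-1, 100), 111)), Mul(-1, 537)) = Add(Add(7, -13090, Rational(-111, 100)), -537) = Add(Rational(-1308411, 100), -537) = Rational(-1362111, 100)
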